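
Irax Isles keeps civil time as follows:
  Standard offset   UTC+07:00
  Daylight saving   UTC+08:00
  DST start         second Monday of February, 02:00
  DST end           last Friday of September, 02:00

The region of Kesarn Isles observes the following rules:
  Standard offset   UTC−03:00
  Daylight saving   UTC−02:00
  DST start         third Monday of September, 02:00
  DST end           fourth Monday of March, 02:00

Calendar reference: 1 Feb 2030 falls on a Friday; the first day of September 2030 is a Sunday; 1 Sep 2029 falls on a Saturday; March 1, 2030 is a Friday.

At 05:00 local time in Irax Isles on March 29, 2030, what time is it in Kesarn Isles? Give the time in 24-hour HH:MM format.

18:00

1 February 2030 is a Friday, so the first Monday is February 4 and the second is February 11.
1 September 2030 is a Sunday, so Fridays fall on 6, 13, 20, 27; the last is September 27.
Daylight saving runs 11 February – 27 September; March 29, 2030 is inside that window, so Irax Isles is at UTC+08:00.
05:00 Irax Isles − 8h = 21:00 UTC (rolling into the previous day, 28 March 2030).
1 September 2029 is a Saturday, so the first Monday is September 3 and the third is September 17.
1 March 2030 is a Friday, so the first Monday is March 4 and the fourth is March 25.
At the standard offset (UTC−03:00), 21:00 UTC − 3h = 18:00 Kesarn Isles standard time.
The standard-time date in Kesarn Isles, March 28, 2030, is outside the daylight-saving period (17 September 2029 – 25 March 2030), so Kesarn Isles is on standard time, UTC−03:00.
21:00 UTC − 3h = 18:00 Kesarn Isles.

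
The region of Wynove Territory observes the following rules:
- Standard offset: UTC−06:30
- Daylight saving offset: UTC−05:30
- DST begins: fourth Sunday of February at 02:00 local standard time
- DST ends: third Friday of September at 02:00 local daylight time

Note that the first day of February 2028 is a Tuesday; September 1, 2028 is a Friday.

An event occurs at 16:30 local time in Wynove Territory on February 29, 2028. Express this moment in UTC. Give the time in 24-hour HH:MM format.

22:00

1 February 2028 is a Tuesday, so the first Sunday is February 6 and the fourth is February 27.
1 September 2028 is a Friday, so the first Friday is September 1 and the third is September 15.
February 29, 2028 lies within the daylight-saving period (27 February – 15 September), so Wynove Territory is on daylight time, UTC−05:30.
16:30 local + 5h30m = 22:00 UTC.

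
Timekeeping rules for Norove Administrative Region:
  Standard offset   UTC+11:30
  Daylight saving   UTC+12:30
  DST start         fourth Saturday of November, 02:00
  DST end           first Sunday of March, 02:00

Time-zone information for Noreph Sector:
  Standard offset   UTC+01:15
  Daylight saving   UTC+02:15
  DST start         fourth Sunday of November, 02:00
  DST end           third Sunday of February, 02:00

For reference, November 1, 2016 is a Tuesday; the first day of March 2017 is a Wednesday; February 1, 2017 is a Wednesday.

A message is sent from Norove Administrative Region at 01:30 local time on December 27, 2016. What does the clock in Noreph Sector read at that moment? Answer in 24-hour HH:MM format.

1 November 2016 is a Tuesday, so the first Saturday is November 5 and the fourth is November 26.
1 March 2017 is a Wednesday, so the first Sunday is March 5.
December 27, 2016 falls between 26 November 2016 and 5 March 2017, so daylight saving is in effect and Norove Administrative Region is at UTC+12:30.
01:30 Norove Administrative Region − 12h30m = 13:00 UTC (rolling into the previous day, 26 December 2016).
1 November 2016 is a Tuesday, so the first Sunday is November 6 and the fourth is November 27.
1 February 2017 is a Wednesday, so the first Sunday is February 5 and the third is February 19.
At the standard offset (UTC+01:15), 13:00 UTC + 1h15m = 14:15 Noreph Sector standard time.
The standard-time date in Noreph Sector, December 26, 2016, falls between 27 November 2016 and 19 February 2017, so daylight saving is in effect and Noreph Sector is at UTC+02:15.
13:00 UTC + 2h15m = 15:15 Noreph Sector.

15:15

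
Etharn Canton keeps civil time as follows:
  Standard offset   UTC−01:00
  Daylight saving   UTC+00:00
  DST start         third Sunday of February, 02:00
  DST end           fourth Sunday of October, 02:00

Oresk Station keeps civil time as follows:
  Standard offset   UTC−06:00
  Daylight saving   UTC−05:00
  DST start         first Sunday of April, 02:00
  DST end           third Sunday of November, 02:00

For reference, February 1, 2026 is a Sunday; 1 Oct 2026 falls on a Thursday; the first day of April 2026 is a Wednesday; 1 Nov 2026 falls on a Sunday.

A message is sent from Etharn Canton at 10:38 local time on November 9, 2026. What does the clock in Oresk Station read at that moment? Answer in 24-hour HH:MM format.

1 February 2026 is a Sunday, so the first Sunday is February 1 and the third is February 15.
1 October 2026 is a Thursday, so the first Sunday is October 4 and the fourth is October 25.
Daylight saving runs 15 February – 25 October; November 9, 2026 is outside that window, so Etharn Canton is on standard time at UTC−01:00.
10:38 Etharn Canton + 1h = 11:38 UTC.
1 April 2026 is a Wednesday, so the first Sunday is April 5.
1 November 2026 is a Sunday, so the first Sunday is November 1 and the third is November 15.
At the standard offset (UTC−06:00), 11:38 UTC − 6h = 05:38 Oresk Station standard time.
Daylight saving runs 5 April – 15 November; the standard-time date in Oresk Station, November 9, 2026, is inside that window, so Oresk Station is at UTC−05:00.
11:38 UTC − 5h = 06:38 Oresk Station.

06:38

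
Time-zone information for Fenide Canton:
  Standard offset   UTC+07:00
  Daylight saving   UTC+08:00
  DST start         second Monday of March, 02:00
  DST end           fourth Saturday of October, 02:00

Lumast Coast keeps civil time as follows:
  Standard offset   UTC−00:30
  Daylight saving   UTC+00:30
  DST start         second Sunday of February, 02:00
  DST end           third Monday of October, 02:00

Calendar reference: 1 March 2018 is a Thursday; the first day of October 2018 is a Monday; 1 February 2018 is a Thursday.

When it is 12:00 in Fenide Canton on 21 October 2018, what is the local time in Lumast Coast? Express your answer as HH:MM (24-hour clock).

03:30

1 March 2018 is a Thursday, so the first Monday is March 5 and the second is March 12.
1 October 2018 is a Monday, so the first Saturday is October 6 and the fourth is October 27.
Daylight saving runs 12 March – 27 October; 21 October 2018 is inside that window, so Fenide Canton is at UTC+08:00.
12:00 Fenide Canton − 8h = 04:00 UTC.
1 February 2018 is a Thursday, so the first Sunday is February 4 and the second is February 11.
1 October 2018 is a Monday, so the first Monday is October 1 and the third is October 15.
At the standard offset (UTC−00:30), 04:00 UTC − 0h30m = 03:30 Lumast Coast standard time.
The standard-time date in Lumast Coast, 21 October 2018, does not fall between 11 February and 15 October, so daylight saving is not in effect and Lumast Coast is at UTC−00:30.
04:00 UTC − 0h30m = 03:30 Lumast Coast.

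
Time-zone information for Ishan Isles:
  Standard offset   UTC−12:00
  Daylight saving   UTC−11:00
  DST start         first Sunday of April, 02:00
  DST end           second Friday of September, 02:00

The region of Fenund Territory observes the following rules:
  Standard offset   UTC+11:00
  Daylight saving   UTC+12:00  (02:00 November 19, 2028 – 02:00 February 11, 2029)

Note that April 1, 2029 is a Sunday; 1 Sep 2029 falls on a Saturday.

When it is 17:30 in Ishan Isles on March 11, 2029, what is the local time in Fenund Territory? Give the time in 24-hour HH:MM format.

16:30

1 April 2029 is a Sunday, so the first Sunday is April 1.
1 September 2029 is a Saturday, so the first Friday is September 7 and the second is September 14.
Daylight saving runs 1 April – 14 September; March 11, 2029 is outside that window, so Ishan Isles is on standard time at UTC−12:00.
17:30 Ishan Isles + 12h = 05:30 UTC (rolling into the next day, 12 March 2029).
At the standard offset (UTC+11:00), 05:30 UTC + 11h = 16:30 Fenund Territory standard time.
The standard-time date in Fenund Territory, March 12, 2029, is outside the daylight-saving period (19 November 2028 – 11 February 2029), so Fenund Territory is on standard time, UTC+11:00.
05:30 UTC + 11h = 16:30 Fenund Territory.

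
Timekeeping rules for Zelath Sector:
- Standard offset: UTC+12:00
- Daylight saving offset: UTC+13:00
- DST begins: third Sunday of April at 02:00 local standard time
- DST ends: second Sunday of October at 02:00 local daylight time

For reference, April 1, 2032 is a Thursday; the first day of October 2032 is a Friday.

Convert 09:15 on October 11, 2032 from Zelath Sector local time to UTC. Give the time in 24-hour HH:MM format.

1 April 2032 is a Thursday, so the first Sunday is April 4 and the third is April 18.
1 October 2032 is a Friday, so the first Sunday is October 3 and the second is October 10.
October 11, 2032 does not fall between 18 April and 10 October, so daylight saving is not in effect and Zelath Sector is at UTC+12:00.
09:15 local − 12h = 21:15 UTC (rolling into the previous day, 10 October 2032).

21:15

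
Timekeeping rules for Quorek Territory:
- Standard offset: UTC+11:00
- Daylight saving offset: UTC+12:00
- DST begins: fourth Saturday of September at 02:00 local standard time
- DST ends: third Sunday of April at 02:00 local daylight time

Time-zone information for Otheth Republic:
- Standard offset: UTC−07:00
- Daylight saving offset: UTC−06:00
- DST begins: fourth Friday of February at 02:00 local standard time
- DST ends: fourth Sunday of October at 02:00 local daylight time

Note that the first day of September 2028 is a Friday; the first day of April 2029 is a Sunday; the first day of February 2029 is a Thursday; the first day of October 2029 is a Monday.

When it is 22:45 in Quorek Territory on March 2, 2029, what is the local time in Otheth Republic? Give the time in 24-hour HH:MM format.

1 September 2028 is a Friday, so the first Saturday is September 2 and the fourth is September 23.
1 April 2029 is a Sunday, so the first Sunday is April 1 and the third is April 15.
March 2, 2029 lies within the daylight-saving period (23 September 2028 – 15 April 2029), so Quorek Territory is on daylight time, UTC+12:00.
22:45 Quorek Territory − 12h = 10:45 UTC.
1 February 2029 is a Thursday, so the first Friday is February 2 and the fourth is February 23.
1 October 2029 is a Monday, so the first Sunday is October 7 and the fourth is October 28.
At the standard offset (UTC−07:00), 10:45 UTC − 7h = 03:45 Otheth Republic standard time.
The standard-time date in Otheth Republic, March 2, 2029, falls between 23 February and 28 October, so daylight saving is in effect and Otheth Republic is at UTC−06:00.
10:45 UTC − 6h = 04:45 Otheth Republic.

04:45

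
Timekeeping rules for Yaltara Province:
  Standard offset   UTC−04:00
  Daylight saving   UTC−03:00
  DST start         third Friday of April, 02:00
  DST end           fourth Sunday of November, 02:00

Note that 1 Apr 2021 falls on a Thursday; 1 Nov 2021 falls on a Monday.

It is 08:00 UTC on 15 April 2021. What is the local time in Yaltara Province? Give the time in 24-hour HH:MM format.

1 April 2021 is a Thursday, so the first Friday is April 2 and the third is April 16.
1 November 2021 is a Monday, so the first Sunday is November 7 and the fourth is November 28.
At the standard offset (UTC−04:00), 08:00 UTC − 4h = 04:00 Yaltara Province standard time.
The standard-time date in Yaltara Province, 15 April 2021, does not fall between 16 April and 28 November, so daylight saving is not in effect and Yaltara Province is at UTC−04:00.
08:00 UTC − 4h = 04:00 local.

04:00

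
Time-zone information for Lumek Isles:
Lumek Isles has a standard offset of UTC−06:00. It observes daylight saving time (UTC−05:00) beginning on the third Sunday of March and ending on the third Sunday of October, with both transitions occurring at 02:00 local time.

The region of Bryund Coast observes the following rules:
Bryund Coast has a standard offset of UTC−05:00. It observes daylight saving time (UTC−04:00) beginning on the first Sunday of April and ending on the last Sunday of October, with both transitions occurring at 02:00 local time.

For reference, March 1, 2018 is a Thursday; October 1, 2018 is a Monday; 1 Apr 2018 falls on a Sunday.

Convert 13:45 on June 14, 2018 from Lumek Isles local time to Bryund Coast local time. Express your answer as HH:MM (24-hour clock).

14:45

1 March 2018 is a Thursday, so the first Sunday is March 4 and the third is March 18.
1 October 2018 is a Monday, so the first Sunday is October 7 and the third is October 21.
Daylight saving runs 18 March – 21 October; June 14, 2018 is inside that window, so Lumek Isles is at UTC−05:00.
13:45 Lumek Isles + 5h = 18:45 UTC.
1 April 2018 is a Sunday, so the first Sunday is April 1.
1 October 2018 is a Monday, so Sundays fall on 7, 14, 21, 28; the last is October 28.
At the standard offset (UTC−05:00), 18:45 UTC − 5h = 13:45 Bryund Coast standard time.
The standard-time date in Bryund Coast, June 14, 2018, falls between 1 April and 28 October, so daylight saving is in effect and Bryund Coast is at UTC−04:00.
18:45 UTC − 4h = 14:45 Bryund Coast.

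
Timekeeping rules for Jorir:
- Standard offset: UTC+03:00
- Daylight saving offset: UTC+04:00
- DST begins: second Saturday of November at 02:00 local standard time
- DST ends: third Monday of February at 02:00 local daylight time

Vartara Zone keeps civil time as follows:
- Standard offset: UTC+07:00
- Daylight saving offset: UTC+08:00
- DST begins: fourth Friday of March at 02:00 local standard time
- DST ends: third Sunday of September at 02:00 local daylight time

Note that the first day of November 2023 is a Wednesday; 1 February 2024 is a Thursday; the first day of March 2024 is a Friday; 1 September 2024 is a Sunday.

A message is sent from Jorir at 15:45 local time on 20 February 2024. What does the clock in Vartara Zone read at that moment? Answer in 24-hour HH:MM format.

19:45

1 November 2023 is a Wednesday, so the first Saturday is November 4 and the second is November 11.
1 February 2024 is a Thursday, so the first Monday is February 5 and the third is February 19.
20 February 2024 is outside the daylight-saving period (11 November 2023 – 19 February 2024), so Jorir is on standard time, UTC+03:00.
15:45 Jorir − 3h = 12:45 UTC.
1 March 2024 is a Friday, so the first Friday is March 1 and the fourth is March 22.
1 September 2024 is a Sunday, so the first Sunday is September 1 and the third is September 15.
At the standard offset (UTC+07:00), 12:45 UTC + 7h = 19:45 Vartara Zone standard time.
The standard-time date in Vartara Zone, 20 February 2024, is outside the daylight-saving period (22 March – 15 September), so Vartara Zone is on standard time, UTC+07:00.
12:45 UTC + 7h = 19:45 Vartara Zone.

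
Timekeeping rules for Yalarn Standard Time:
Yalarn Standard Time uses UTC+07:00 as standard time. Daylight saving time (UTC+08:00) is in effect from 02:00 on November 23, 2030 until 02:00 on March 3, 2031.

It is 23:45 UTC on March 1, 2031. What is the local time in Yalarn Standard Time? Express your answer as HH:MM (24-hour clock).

07:45

At the standard offset (UTC+07:00), 23:45 UTC + 7h = 06:45 Yalarn Standard Time standard time (rolling into the next day, 2 March 2031).
Daylight saving runs 23 November 2030 – 3 March 2031; the standard-time date in Yalarn Standard Time, March 2, 2031, is inside that window, so Yalarn Standard Time is at UTC+08:00.
23:45 UTC + 8h = 07:45 local (rolling into the next day, 2 March 2031).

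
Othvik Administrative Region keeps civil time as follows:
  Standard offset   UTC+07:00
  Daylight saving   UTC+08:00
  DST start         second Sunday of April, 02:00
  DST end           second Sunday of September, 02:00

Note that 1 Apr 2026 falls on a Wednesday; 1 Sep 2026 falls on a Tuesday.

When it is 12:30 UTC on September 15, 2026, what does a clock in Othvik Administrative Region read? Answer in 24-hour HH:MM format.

19:30

1 April 2026 is a Wednesday, so the first Sunday is April 5 and the second is April 12.
1 September 2026 is a Tuesday, so the first Sunday is September 6 and the second is September 13.
At the standard offset (UTC+07:00), 12:30 UTC + 7h = 19:30 Othvik Administrative Region standard time.
The standard-time date in Othvik Administrative Region, September 15, 2026, is outside the daylight-saving period (12 April – 13 September), so Othvik Administrative Region is on standard time, UTC+07:00.
12:30 UTC + 7h = 19:30 local.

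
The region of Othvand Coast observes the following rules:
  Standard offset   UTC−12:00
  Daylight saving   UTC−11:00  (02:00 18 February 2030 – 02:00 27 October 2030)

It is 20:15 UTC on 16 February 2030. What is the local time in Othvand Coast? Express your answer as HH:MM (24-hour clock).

08:15

At the standard offset (UTC−12:00), 20:15 UTC − 12h = 08:15 Othvand Coast standard time.
The standard-time date in Othvand Coast, 16 February 2030, is outside the daylight-saving period (18 February – 27 October), so Othvand Coast is on standard time, UTC−12:00.
20:15 UTC − 12h = 08:15 local.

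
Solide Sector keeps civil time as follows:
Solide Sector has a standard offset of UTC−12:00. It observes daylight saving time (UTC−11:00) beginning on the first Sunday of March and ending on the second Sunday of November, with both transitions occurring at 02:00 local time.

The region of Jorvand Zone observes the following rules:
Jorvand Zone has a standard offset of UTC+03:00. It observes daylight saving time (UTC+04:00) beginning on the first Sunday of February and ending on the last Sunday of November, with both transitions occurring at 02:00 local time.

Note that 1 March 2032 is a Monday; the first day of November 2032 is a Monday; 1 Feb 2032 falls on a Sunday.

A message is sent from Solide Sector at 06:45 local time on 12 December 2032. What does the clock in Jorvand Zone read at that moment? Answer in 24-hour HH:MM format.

21:45

1 March 2032 is a Monday, so the first Sunday is March 7.
1 November 2032 is a Monday, so the first Sunday is November 7 and the second is November 14.
Daylight saving runs 7 March – 14 November; 12 December 2032 is outside that window, so Solide Sector is on standard time at UTC−12:00.
06:45 Solide Sector + 12h = 18:45 UTC.
1 February 2032 is a Sunday, so the first Sunday is February 1.
1 November 2032 is a Monday, so Sundays fall on 7, 14, 21, 28; the last is November 28.
At the standard offset (UTC+03:00), 18:45 UTC + 3h = 21:45 Jorvand Zone standard time.
The standard-time date in Jorvand Zone, 12 December 2032, is outside the daylight-saving period (1 February – 28 November), so Jorvand Zone is on standard time, UTC+03:00.
18:45 UTC + 3h = 21:45 Jorvand Zone.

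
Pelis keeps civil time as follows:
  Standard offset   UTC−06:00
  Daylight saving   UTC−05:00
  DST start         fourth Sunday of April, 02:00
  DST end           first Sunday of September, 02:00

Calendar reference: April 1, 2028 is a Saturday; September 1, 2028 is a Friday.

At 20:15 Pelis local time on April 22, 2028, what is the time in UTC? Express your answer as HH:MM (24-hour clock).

02:15

1 April 2028 is a Saturday, so the first Sunday is April 2 and the fourth is April 23.
1 September 2028 is a Friday, so the first Sunday is September 3.
Daylight saving runs 23 April – 3 September; April 22, 2028 is outside that window, so Pelis is on standard time at UTC−06:00.
20:15 local + 6h = 02:15 UTC (rolling into the next day, 23 April 2028).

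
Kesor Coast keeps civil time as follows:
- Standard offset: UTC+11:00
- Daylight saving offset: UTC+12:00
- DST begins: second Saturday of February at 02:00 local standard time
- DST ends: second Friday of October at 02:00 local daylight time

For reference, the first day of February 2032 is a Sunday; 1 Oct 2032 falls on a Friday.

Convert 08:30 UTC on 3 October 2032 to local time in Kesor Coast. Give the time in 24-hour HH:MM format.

1 February 2032 is a Sunday, so the first Saturday is February 7 and the second is February 14.
1 October 2032 is a Friday, so the first Friday is October 1 and the second is October 8.
At the standard offset (UTC+11:00), 08:30 UTC + 11h = 19:30 Kesor Coast standard time.
The standard-time date in Kesor Coast, 3 October 2032, lies within the daylight-saving period (14 February – 8 October), so Kesor Coast is on daylight time, UTC+12:00.
08:30 UTC + 12h = 20:30 local.

20:30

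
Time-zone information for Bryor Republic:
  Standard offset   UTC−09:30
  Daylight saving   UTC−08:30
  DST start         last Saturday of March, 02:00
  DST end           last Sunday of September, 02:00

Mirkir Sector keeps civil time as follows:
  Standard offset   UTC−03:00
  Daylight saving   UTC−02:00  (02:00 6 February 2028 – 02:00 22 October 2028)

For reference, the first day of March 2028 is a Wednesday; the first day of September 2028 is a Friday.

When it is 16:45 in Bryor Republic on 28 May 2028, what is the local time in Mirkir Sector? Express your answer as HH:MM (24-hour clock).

1 March 2028 is a Wednesday, so Saturdays fall on 4, 11, 18, 25; the last is March 25.
1 September 2028 is a Friday, so Sundays fall on 3, 10, 17, 24; the last is September 24.
28 May 2028 falls between 25 March and 24 September, so daylight saving is in effect and Bryor Republic is at UTC−08:30.
16:45 Bryor Republic + 8h30m = 01:15 UTC (rolling into the next day, 29 May 2028).
At the standard offset (UTC−03:00), 01:15 UTC − 3h = 22:15 Mirkir Sector standard time (rolling into the previous day, 28 May 2028).
The standard-time date in Mirkir Sector, 28 May 2028, lies within the daylight-saving period (6 February – 22 October), so Mirkir Sector is on daylight time, UTC−02:00.
01:15 UTC − 2h = 23:15 Mirkir Sector (rolling into the previous day, 28 May 2028).

23:15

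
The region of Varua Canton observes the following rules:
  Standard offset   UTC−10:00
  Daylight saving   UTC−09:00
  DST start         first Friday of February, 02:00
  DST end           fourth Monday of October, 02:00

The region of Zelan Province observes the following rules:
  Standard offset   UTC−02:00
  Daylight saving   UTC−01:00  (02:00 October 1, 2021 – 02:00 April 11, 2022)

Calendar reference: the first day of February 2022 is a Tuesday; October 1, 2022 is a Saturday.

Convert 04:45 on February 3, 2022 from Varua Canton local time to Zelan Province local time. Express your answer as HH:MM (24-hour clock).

13:45

1 February 2022 is a Tuesday, so the first Friday is February 4.
1 October 2022 is a Saturday, so the first Monday is October 3 and the fourth is October 24.
February 3, 2022 does not fall between 4 February and 24 October, so daylight saving is not in effect and Varua Canton is at UTC−10:00.
04:45 Varua Canton + 10h = 14:45 UTC.
At the standard offset (UTC−02:00), 14:45 UTC − 2h = 12:45 Zelan Province standard time.
The standard-time date in Zelan Province, February 3, 2022, falls between 1 October 2021 and 11 April 2022, so daylight saving is in effect and Zelan Province is at UTC−01:00.
14:45 UTC − 1h = 13:45 Zelan Province.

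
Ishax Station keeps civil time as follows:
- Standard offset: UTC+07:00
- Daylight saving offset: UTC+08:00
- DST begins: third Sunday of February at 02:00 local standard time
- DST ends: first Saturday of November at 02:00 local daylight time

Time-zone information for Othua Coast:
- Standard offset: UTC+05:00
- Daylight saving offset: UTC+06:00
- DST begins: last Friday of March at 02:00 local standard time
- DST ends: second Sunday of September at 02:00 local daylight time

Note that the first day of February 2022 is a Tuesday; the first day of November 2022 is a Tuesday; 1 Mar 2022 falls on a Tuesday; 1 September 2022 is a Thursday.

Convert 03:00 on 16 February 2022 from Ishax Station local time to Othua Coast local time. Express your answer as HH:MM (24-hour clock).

01:00

1 February 2022 is a Tuesday, so the first Sunday is February 6 and the third is February 20.
1 November 2022 is a Tuesday, so the first Saturday is November 5.
16 February 2022 does not fall between 20 February and 5 November, so daylight saving is not in effect and Ishax Station is at UTC+07:00.
03:00 Ishax Station − 7h = 20:00 UTC (rolling into the previous day, 15 February 2022).
1 March 2022 is a Tuesday, so Fridays fall on 4, 11, 18, 25; the last is March 25.
1 September 2022 is a Thursday, so the first Sunday is September 4 and the second is September 11.
At the standard offset (UTC+05:00), 20:00 UTC + 5h = 01:00 Othua Coast standard time (rolling into the next day, 16 February 2022).
Daylight saving runs 25 March – 11 September; the standard-time date in Othua Coast, 16 February 2022, is outside that window, so Othua Coast is on standard time at UTC+05:00.
20:00 UTC + 5h = 01:00 Othua Coast (rolling into the next day, 16 February 2022).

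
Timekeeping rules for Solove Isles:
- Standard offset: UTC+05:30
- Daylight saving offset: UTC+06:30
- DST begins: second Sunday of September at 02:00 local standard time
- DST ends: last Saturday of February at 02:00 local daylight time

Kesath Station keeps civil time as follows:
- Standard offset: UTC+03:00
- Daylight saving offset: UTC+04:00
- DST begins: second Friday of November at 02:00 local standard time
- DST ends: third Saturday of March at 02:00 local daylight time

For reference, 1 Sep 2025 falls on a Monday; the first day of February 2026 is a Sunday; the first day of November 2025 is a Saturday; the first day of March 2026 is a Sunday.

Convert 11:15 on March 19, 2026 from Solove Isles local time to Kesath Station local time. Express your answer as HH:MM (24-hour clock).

1 September 2025 is a Monday, so the first Sunday is September 7 and the second is September 14.
1 February 2026 is a Sunday, so Saturdays fall on 7, 14, 21, 28; the last is February 28.
Daylight saving runs 14 September 2025 – 28 February 2026; March 19, 2026 is outside that window, so Solove Isles is on standard time at UTC+05:30.
11:15 Solove Isles − 5h30m = 05:45 UTC.
1 November 2025 is a Saturday, so the first Friday is November 7 and the second is November 14.
1 March 2026 is a Sunday, so the first Saturday is March 7 and the third is March 21.
At the standard offset (UTC+03:00), 05:45 UTC + 3h = 08:45 Kesath Station standard time.
The standard-time date in Kesath Station, March 19, 2026, falls between 14 November 2025 and 21 March 2026, so daylight saving is in effect and Kesath Station is at UTC+04:00.
05:45 UTC + 4h = 09:45 Kesath Station.

09:45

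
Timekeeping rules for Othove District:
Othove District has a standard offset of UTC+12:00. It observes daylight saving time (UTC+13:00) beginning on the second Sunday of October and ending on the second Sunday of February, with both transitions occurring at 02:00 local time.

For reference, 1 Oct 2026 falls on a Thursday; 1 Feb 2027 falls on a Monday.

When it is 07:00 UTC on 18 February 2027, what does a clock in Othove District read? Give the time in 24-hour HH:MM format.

19:00

1 October 2026 is a Thursday, so the first Sunday is October 4 and the second is October 11.
1 February 2027 is a Monday, so the first Sunday is February 7 and the second is February 14.
At the standard offset (UTC+12:00), 07:00 UTC + 12h = 19:00 Othove District standard time.
Daylight saving runs 11 October 2026 – 14 February 2027; the standard-time date in Othove District, 18 February 2027, is outside that window, so Othove District is on standard time at UTC+12:00.
07:00 UTC + 12h = 19:00 local.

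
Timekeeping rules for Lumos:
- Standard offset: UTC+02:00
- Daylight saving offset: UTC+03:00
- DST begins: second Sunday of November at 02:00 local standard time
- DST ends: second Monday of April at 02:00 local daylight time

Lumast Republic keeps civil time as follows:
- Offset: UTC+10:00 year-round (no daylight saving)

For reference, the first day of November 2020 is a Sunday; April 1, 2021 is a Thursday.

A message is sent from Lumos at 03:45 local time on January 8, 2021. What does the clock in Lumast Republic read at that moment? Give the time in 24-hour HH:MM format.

1 November 2020 is a Sunday, so the first Sunday is November 1 and the second is November 8.
1 April 2021 is a Thursday, so the first Monday is April 5 and the second is April 12.
January 8, 2021 falls between 8 November 2020 and 12 April 2021, so daylight saving is in effect and Lumos is at UTC+03:00.
03:45 Lumos − 3h = 00:45 UTC.
Lumast Republic has no daylight saving, so its offset is UTC+10:00 year-round.
00:45 UTC + 10h = 10:45 Lumast Republic.

10:45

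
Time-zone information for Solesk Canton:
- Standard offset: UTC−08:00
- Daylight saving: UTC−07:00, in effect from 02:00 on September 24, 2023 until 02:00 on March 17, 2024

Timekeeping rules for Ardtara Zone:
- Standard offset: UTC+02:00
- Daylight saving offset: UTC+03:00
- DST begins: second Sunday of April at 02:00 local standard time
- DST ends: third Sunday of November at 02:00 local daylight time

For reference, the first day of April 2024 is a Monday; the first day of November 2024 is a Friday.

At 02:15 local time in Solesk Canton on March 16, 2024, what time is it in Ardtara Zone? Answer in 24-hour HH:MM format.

11:15

March 16, 2024 lies within the daylight-saving period (24 September 2023 – 17 March 2024), so Solesk Canton is on daylight time, UTC−07:00.
02:15 Solesk Canton + 7h = 09:15 UTC.
1 April 2024 is a Monday, so the first Sunday is April 7 and the second is April 14.
1 November 2024 is a Friday, so the first Sunday is November 3 and the third is November 17.
At the standard offset (UTC+02:00), 09:15 UTC + 2h = 11:15 Ardtara Zone standard time.
Daylight saving runs 14 April – 17 November; the standard-time date in Ardtara Zone, March 16, 2024, is outside that window, so Ardtara Zone is on standard time at UTC+02:00.
09:15 UTC + 2h = 11:15 Ardtara Zone.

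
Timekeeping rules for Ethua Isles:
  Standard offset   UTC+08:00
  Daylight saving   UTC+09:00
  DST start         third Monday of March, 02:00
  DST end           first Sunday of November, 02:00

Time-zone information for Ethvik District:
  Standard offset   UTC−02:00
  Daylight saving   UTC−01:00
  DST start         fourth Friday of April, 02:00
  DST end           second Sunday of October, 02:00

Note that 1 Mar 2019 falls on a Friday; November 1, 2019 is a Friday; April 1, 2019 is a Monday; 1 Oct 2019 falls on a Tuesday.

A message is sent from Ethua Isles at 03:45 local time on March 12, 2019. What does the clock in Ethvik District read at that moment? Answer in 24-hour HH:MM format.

1 March 2019 is a Friday, so the first Monday is March 4 and the third is March 18.
1 November 2019 is a Friday, so the first Sunday is November 3.
Daylight saving runs 18 March – 3 November; March 12, 2019 is outside that window, so Ethua Isles is on standard time at UTC+08:00.
03:45 Ethua Isles − 8h = 19:45 UTC (rolling into the previous day, 11 March 2019).
1 April 2019 is a Monday, so the first Friday is April 5 and the fourth is April 26.
1 October 2019 is a Tuesday, so the first Sunday is October 6 and the second is October 13.
At the standard offset (UTC−02:00), 19:45 UTC − 2h = 17:45 Ethvik District standard time.
The standard-time date in Ethvik District, March 11, 2019, is outside the daylight-saving period (26 April – 13 October), so Ethvik District is on standard time, UTC−02:00.
19:45 UTC − 2h = 17:45 Ethvik District.

17:45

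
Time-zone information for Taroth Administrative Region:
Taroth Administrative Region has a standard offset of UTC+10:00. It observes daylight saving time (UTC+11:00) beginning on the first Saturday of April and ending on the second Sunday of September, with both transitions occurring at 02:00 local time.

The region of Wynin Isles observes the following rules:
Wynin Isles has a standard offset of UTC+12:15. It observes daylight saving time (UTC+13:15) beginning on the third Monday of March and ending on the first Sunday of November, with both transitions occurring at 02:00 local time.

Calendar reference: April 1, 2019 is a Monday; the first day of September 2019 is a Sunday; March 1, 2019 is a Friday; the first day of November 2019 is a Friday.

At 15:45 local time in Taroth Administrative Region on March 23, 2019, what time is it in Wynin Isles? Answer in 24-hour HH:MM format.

1 April 2019 is a Monday, so the first Saturday is April 6.
1 September 2019 is a Sunday, so the first Sunday is September 1 and the second is September 8.
March 23, 2019 does not fall between 6 April and 8 September, so daylight saving is not in effect and Taroth Administrative Region is at UTC+10:00.
15:45 Taroth Administrative Region − 10h = 05:45 UTC.
1 March 2019 is a Friday, so the first Monday is March 4 and the third is March 18.
1 November 2019 is a Friday, so the first Sunday is November 3.
At the standard offset (UTC+12:15), 05:45 UTC + 12h15m = 18:00 Wynin Isles standard time.
The standard-time date in Wynin Isles, March 23, 2019, lies within the daylight-saving period (18 March – 3 November), so Wynin Isles is on daylight time, UTC+13:15.
05:45 UTC + 13h15m = 19:00 Wynin Isles.

19:00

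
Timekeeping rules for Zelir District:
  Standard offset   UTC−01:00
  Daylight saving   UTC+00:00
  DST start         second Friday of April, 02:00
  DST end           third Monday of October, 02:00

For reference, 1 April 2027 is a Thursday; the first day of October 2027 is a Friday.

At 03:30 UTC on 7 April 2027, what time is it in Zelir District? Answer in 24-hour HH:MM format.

1 April 2027 is a Thursday, so the first Friday is April 2 and the second is April 9.
1 October 2027 is a Friday, so the first Monday is October 4 and the third is October 18.
At the standard offset (UTC−01:00), 03:30 UTC − 1h = 02:30 Zelir District standard time.
The standard-time date in Zelir District, 7 April 2027, does not fall between 9 April and 18 October, so daylight saving is not in effect and Zelir District is at UTC−01:00.
03:30 UTC − 1h = 02:30 local.

02:30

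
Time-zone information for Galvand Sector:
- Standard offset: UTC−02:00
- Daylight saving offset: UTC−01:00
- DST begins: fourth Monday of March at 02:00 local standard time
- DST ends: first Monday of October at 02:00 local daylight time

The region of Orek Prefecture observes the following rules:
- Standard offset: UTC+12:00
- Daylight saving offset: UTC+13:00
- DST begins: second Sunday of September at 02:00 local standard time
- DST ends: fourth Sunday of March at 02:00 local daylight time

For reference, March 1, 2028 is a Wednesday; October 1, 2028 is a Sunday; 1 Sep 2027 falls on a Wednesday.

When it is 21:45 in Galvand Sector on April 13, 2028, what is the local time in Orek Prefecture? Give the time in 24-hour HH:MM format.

1 March 2028 is a Wednesday, so the first Monday is March 6 and the fourth is March 27.
1 October 2028 is a Sunday, so the first Monday is October 2.
April 13, 2028 lies within the daylight-saving period (27 March – 2 October), so Galvand Sector is on daylight time, UTC−01:00.
21:45 Galvand Sector + 1h = 22:45 UTC.
1 September 2027 is a Wednesday, so the first Sunday is September 5 and the second is September 12.
1 March 2028 is a Wednesday, so the first Sunday is March 5 and the fourth is March 26.
At the standard offset (UTC+12:00), 22:45 UTC + 12h = 10:45 Orek Prefecture standard time (rolling into the next day, 14 April 2028).
Daylight saving runs 12 September 2027 – 26 March 2028; the standard-time date in Orek Prefecture, April 14, 2028, is outside that window, so Orek Prefecture is on standard time at UTC+12:00.
22:45 UTC + 12h = 10:45 Orek Prefecture (rolling into the next day, 14 April 2028).

10:45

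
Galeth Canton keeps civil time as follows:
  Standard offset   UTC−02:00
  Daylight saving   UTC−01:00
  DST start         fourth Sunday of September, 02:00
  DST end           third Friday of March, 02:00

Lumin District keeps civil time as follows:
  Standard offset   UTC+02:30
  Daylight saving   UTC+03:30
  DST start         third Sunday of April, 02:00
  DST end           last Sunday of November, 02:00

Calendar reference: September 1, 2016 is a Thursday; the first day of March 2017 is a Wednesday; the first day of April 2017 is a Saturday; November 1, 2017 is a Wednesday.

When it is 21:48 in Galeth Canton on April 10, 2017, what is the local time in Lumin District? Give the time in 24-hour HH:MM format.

02:18

1 September 2016 is a Thursday, so the first Sunday is September 4 and the fourth is September 25.
1 March 2017 is a Wednesday, so the first Friday is March 3 and the third is March 17.
Daylight saving runs 25 September 2016 – 17 March 2017; April 10, 2017 is outside that window, so Galeth Canton is on standard time at UTC−02:00.
21:48 Galeth Canton + 2h = 23:48 UTC.
1 April 2017 is a Saturday, so the first Sunday is April 2 and the third is April 16.
1 November 2017 is a Wednesday, so Sundays fall on 5, 12, 19, 26; the last is November 26.
At the standard offset (UTC+02:30), 23:48 UTC + 2h30m = 02:18 Lumin District standard time (rolling into the next day, 11 April 2017).
The standard-time date in Lumin District, April 11, 2017, is outside the daylight-saving period (16 April – 26 November), so Lumin District is on standard time, UTC+02:30.
23:48 UTC + 2h30m = 02:18 Lumin District (rolling into the next day, 11 April 2017).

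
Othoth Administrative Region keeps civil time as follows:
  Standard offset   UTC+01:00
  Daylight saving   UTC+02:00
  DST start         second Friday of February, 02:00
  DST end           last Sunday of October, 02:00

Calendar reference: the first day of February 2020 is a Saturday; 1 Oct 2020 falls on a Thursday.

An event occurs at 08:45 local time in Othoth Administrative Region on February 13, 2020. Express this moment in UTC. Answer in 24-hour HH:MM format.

07:45

1 February 2020 is a Saturday, so the first Friday is February 7 and the second is February 14.
1 October 2020 is a Thursday, so Sundays fall on 4, 11, 18, 25; the last is October 25.
February 13, 2020 does not fall between 14 February and 25 October, so daylight saving is not in effect and Othoth Administrative Region is at UTC+01:00.
08:45 local − 1h = 07:45 UTC.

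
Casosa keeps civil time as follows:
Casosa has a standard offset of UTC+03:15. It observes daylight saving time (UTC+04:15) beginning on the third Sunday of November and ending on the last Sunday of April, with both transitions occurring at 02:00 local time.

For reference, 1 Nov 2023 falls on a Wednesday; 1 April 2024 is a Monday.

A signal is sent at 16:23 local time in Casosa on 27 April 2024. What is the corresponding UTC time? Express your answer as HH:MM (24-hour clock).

1 November 2023 is a Wednesday, so the first Sunday is November 5 and the third is November 19.
1 April 2024 is a Monday, so Sundays fall on 7, 14, 21, 28; the last is April 28.
27 April 2024 lies within the daylight-saving period (19 November 2023 – 28 April 2024), so Casosa is on daylight time, UTC+04:15.
16:23 local − 4h15m = 12:08 UTC.

12:08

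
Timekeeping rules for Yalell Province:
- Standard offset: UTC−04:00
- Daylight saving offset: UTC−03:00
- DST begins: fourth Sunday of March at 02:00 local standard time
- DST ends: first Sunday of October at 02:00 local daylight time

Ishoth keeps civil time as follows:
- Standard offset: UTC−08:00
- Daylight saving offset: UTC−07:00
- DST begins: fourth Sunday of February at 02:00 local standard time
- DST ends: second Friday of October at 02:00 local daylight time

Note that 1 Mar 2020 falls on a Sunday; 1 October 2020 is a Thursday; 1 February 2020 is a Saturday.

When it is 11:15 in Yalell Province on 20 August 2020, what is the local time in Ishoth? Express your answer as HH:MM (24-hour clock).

1 March 2020 is a Sunday, so the first Sunday is March 1 and the fourth is March 22.
1 October 2020 is a Thursday, so the first Sunday is October 4.
20 August 2020 falls between 22 March and 4 October, so daylight saving is in effect and Yalell Province is at UTC−03:00.
11:15 Yalell Province + 3h = 14:15 UTC.
1 February 2020 is a Saturday, so the first Sunday is February 2 and the fourth is February 23.
1 October 2020 is a Thursday, so the first Friday is October 2 and the second is October 9.
At the standard offset (UTC−08:00), 14:15 UTC − 8h = 06:15 Ishoth standard time.
Daylight saving runs 23 February – 9 October; the standard-time date in Ishoth, 20 August 2020, is inside that window, so Ishoth is at UTC−07:00.
14:15 UTC − 7h = 07:15 Ishoth.

07:15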